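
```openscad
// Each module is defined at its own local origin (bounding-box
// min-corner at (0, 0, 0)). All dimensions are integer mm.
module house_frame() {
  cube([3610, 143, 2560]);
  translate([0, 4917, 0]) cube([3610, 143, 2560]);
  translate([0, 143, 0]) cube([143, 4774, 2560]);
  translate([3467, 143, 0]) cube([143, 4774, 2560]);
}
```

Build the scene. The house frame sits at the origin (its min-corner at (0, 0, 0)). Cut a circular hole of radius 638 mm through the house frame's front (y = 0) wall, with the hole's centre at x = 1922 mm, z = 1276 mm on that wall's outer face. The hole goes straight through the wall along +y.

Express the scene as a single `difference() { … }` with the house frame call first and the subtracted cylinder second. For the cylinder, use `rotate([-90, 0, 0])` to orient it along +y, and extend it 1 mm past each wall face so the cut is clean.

difference() {
  house_frame();
  translate([1922, -1, 1276]) rotate([-90, 0, 0]) cylinder(h = 145, r = 638);
}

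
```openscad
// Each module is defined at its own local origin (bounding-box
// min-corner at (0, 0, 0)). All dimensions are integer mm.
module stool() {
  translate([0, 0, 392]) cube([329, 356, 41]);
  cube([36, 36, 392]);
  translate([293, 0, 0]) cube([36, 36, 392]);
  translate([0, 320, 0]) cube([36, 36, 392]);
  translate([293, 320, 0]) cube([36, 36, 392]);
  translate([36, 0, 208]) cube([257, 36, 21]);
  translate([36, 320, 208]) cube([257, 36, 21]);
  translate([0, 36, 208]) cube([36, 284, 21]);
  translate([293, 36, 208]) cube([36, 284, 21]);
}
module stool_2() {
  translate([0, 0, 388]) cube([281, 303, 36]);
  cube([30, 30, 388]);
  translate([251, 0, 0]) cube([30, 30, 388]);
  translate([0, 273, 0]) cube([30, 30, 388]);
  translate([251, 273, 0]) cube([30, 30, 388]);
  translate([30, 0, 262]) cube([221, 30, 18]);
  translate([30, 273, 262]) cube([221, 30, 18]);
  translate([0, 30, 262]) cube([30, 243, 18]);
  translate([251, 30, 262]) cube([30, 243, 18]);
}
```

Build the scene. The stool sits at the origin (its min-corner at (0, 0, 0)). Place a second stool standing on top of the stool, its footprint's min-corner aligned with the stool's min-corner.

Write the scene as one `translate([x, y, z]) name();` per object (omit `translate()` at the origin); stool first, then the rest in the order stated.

stool();
translate([0, 0, 433]) stool_2();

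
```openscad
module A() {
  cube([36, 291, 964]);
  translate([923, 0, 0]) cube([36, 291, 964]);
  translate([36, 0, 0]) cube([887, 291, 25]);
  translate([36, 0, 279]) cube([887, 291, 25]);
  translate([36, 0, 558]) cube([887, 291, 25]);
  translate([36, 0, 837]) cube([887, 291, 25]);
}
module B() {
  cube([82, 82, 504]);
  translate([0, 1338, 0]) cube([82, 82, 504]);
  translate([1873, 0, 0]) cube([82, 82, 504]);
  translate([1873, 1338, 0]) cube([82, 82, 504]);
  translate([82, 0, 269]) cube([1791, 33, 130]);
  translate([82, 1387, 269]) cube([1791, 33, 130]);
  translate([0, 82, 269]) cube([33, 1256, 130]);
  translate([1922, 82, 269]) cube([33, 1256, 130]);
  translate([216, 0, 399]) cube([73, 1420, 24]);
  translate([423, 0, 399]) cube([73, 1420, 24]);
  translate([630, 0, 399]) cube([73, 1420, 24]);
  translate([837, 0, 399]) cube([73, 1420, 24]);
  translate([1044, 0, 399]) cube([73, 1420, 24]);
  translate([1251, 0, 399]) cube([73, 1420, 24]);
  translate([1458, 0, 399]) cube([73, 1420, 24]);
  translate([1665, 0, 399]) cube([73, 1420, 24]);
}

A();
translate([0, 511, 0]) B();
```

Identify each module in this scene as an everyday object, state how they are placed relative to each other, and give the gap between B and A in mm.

The bed frame's nearest face is 220 mm from the bookshelf's +y face.

A is a bookshelf. B is a bed frame. The bed frame is on the floor beside the bookshelf on its +y side. The gap between the bed frame and the bookshelf is 220 mm.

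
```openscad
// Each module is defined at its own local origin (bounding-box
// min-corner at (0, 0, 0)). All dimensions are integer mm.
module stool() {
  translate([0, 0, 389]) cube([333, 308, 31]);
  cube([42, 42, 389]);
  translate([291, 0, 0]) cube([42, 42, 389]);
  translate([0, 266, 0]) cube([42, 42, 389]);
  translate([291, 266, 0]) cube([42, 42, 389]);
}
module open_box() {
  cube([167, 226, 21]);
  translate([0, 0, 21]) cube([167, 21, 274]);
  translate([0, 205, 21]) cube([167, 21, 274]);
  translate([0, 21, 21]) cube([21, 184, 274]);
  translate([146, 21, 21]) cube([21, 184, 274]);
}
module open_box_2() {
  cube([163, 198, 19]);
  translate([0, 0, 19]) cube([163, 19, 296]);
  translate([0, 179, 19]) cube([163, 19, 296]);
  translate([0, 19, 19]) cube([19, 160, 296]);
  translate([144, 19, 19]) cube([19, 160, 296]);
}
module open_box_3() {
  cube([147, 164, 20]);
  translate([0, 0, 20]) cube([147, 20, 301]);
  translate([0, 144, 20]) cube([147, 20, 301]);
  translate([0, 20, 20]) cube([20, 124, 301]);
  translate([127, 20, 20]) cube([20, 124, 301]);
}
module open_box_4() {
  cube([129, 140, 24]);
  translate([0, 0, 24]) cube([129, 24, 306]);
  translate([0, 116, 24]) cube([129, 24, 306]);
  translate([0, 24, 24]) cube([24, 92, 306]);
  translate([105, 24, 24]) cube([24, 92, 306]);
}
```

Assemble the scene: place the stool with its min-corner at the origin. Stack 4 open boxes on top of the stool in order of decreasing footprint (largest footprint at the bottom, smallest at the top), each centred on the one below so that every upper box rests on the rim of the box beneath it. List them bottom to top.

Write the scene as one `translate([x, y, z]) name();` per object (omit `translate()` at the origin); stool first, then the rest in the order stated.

stool();
translate([83, 41, 420]) open_box();
translate([85, 55, 715]) open_box_2();
translate([93, 72, 1030]) open_box_3();
translate([102, 84, 1351]) open_box_4();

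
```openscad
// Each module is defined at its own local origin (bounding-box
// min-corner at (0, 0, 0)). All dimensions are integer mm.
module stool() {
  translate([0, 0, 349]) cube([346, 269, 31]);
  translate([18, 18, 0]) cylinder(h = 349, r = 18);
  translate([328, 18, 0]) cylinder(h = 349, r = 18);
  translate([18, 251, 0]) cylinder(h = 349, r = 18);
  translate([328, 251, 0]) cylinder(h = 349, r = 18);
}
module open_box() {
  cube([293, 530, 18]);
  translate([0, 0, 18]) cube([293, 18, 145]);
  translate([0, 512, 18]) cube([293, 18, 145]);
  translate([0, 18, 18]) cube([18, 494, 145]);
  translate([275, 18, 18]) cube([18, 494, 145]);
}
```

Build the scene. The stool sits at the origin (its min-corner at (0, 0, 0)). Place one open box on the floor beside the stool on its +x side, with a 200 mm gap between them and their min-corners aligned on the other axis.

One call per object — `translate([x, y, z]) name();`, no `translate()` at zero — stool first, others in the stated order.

stool();
translate([546, 0, 0]) open_box();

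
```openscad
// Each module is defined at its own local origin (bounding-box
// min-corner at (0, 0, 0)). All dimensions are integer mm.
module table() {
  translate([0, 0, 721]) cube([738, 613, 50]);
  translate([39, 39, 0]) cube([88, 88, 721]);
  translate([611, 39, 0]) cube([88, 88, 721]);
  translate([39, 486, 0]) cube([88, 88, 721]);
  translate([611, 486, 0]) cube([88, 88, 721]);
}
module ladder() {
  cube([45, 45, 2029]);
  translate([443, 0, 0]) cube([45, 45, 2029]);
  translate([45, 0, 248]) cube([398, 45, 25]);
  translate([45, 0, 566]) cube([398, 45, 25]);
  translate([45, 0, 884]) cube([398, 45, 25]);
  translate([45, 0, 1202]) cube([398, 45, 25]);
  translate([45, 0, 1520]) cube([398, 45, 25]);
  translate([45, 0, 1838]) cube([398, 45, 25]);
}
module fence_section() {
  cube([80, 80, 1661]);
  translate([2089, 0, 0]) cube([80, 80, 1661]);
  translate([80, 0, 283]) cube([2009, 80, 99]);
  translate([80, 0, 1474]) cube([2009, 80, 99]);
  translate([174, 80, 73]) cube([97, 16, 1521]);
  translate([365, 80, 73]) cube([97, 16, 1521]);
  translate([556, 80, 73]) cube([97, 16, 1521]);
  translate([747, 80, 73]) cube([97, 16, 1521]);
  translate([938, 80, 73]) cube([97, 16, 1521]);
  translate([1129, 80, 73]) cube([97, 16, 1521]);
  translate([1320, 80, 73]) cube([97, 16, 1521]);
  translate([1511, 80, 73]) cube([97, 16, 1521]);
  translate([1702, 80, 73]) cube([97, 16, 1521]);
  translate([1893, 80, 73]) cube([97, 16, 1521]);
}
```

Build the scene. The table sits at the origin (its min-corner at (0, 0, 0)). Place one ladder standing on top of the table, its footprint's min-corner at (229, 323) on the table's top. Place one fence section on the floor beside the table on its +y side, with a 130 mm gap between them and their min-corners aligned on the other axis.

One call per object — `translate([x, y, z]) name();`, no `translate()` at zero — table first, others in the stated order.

table();
translate([229, 323, 771]) ladder();
translate([0, 743, 0]) fence_section();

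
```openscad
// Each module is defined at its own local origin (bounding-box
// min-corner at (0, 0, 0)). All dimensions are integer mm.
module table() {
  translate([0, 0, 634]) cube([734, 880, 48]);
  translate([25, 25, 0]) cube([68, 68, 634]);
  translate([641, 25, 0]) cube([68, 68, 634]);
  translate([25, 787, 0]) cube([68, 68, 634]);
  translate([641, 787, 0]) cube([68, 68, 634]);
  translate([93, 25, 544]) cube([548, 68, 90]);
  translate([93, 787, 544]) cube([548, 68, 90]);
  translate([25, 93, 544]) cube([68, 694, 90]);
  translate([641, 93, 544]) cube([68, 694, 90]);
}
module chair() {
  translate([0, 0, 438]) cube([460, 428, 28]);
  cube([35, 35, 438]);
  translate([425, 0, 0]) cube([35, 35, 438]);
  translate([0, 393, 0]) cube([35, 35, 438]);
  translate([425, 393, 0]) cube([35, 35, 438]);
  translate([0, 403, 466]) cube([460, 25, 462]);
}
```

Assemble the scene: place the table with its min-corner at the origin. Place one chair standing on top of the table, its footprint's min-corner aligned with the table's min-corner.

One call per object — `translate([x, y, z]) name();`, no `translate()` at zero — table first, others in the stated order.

table();
translate([0, 0, 682]) chair();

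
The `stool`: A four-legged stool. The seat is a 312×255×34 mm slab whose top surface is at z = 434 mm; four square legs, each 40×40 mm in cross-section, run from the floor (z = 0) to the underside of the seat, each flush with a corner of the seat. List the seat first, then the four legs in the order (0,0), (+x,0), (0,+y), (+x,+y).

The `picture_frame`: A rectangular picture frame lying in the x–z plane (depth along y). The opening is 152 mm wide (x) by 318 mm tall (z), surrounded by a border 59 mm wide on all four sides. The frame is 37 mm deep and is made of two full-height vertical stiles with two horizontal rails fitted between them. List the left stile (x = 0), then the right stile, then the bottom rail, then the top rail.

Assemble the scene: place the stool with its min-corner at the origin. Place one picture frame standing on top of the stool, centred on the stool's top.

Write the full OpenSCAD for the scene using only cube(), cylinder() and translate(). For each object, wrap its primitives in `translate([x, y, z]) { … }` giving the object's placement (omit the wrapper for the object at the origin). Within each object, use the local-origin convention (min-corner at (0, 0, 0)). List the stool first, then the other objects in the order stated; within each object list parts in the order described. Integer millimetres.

translate([0, 0, 400]) cube([312, 255, 34]);
cube([40, 40, 400]);
translate([272, 0, 0]) cube([40, 40, 400]);
translate([0, 215, 0]) cube([40, 40, 400]);
translate([272, 215, 0]) cube([40, 40, 400]);
translate([21, 109, 434]) {
  cube([59, 37, 436]);
  translate([211, 0, 0]) cube([59, 37, 436]);
  translate([59, 0, 0]) cube([152, 37, 59]);
  translate([59, 0, 377]) cube([152, 37, 59]);
}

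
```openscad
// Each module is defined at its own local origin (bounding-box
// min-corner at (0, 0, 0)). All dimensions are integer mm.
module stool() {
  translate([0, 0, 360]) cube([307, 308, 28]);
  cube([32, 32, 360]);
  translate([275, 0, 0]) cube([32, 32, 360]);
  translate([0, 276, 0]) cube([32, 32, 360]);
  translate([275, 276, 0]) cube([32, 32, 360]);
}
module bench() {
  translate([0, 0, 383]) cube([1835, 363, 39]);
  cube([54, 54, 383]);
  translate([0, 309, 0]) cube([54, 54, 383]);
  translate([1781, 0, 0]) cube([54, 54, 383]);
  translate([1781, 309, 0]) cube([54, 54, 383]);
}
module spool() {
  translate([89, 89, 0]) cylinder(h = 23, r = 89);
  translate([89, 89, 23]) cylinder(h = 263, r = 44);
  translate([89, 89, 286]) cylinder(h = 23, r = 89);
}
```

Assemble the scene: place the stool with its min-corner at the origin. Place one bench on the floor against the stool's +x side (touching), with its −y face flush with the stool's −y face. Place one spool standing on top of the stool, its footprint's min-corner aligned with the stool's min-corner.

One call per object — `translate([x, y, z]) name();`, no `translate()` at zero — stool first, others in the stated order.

stool();
translate([307, 0, 0]) bench();
translate([0, 0, 388]) spool();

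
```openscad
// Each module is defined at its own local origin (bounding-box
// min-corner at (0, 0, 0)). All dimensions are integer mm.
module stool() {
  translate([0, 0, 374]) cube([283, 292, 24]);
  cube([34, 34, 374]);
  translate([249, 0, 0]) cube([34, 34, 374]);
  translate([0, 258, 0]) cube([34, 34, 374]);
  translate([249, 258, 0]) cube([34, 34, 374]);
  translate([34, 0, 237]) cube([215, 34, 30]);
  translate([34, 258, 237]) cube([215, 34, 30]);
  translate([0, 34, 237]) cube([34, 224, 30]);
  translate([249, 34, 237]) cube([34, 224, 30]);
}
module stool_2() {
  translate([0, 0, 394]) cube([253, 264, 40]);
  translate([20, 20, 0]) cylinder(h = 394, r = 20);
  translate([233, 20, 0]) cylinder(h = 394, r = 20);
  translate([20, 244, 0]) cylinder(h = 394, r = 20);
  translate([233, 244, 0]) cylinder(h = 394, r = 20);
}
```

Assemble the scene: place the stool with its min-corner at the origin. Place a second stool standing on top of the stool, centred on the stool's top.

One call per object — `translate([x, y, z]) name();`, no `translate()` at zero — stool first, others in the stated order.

stool();
translate([15, 14, 398]) stool_2();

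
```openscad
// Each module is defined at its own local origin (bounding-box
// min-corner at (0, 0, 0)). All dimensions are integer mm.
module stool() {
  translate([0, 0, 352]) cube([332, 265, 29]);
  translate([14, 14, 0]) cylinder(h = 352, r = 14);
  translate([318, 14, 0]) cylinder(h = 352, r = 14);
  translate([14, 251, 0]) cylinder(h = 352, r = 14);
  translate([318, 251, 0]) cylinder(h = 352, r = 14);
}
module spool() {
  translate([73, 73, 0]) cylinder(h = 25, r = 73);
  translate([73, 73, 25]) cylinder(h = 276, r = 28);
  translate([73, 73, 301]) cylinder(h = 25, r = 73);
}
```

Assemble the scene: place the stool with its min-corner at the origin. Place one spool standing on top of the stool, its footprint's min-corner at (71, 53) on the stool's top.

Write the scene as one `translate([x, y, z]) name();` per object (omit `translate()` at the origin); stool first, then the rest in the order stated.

stool();
translate([71, 53, 381]) spool();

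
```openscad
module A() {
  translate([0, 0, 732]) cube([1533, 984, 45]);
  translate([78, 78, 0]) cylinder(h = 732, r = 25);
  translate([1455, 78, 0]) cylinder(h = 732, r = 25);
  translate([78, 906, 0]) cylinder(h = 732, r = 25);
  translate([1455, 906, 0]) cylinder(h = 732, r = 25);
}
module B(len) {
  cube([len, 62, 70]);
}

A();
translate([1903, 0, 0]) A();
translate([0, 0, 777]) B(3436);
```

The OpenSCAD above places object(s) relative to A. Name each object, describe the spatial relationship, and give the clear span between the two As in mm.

A is a table. B is a beam. A beam spans the tops of two tables. The clear span between the two tables is 370 mm.

Second table starts at x = 1903; first ends at x = 1533; clear span = 1903 − 1533 = 370 mm.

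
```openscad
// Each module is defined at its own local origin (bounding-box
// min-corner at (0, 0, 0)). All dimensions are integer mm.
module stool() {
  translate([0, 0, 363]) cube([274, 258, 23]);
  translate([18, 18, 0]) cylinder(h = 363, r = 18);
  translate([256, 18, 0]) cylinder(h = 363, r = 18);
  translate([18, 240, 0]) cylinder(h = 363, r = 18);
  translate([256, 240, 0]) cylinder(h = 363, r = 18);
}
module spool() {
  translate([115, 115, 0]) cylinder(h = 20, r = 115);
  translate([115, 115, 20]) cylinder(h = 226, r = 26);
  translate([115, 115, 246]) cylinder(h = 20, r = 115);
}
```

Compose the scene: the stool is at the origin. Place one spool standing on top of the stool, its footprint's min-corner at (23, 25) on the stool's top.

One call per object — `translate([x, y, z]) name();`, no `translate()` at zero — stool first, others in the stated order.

stool();
translate([23, 25, 386]) spool();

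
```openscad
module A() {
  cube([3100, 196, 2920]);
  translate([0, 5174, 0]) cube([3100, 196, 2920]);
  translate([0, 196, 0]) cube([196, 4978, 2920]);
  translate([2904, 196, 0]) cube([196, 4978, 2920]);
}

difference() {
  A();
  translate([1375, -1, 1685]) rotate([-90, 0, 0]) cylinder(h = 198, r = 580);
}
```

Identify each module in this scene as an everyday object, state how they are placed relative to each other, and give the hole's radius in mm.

The subtracted cylinder has r = 580 mm.

A is a house frame. The house frame has a circular hole through its front wall. The hole's radius is 580 mm.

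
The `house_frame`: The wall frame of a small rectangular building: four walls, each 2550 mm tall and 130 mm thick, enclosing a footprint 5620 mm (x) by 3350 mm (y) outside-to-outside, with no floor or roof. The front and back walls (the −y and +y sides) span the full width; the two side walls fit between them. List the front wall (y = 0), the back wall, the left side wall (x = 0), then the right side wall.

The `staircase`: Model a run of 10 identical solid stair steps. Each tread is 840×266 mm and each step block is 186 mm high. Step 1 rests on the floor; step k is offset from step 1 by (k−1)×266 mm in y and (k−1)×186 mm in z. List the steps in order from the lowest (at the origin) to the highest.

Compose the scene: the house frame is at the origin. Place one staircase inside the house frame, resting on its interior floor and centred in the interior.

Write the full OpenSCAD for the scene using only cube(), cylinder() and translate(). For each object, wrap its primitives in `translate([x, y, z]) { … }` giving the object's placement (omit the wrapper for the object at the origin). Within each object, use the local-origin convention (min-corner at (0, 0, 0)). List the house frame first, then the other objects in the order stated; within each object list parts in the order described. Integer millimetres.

cube([5620, 130, 2550]);
translate([0, 3220, 0]) cube([5620, 130, 2550]);
translate([0, 130, 0]) cube([130, 3090, 2550]);
translate([5490, 130, 0]) cube([130, 3090, 2550]);
translate([2390, 345, 0]) {
  cube([840, 266, 186]);
  translate([0, 266, 186]) cube([840, 266, 186]);
  translate([0, 532, 372]) cube([840, 266, 186]);
  translate([0, 798, 558]) cube([840, 266, 186]);
  translate([0, 1064, 744]) cube([840, 266, 186]);
  translate([0, 1330, 930]) cube([840, 266, 186]);
  translate([0, 1596, 1116]) cube([840, 266, 186]);
  translate([0, 1862, 1302]) cube([840, 266, 186]);
  translate([0, 2128, 1488]) cube([840, 266, 186]);
  translate([0, 2394, 1674]) cube([840, 266, 186]);
}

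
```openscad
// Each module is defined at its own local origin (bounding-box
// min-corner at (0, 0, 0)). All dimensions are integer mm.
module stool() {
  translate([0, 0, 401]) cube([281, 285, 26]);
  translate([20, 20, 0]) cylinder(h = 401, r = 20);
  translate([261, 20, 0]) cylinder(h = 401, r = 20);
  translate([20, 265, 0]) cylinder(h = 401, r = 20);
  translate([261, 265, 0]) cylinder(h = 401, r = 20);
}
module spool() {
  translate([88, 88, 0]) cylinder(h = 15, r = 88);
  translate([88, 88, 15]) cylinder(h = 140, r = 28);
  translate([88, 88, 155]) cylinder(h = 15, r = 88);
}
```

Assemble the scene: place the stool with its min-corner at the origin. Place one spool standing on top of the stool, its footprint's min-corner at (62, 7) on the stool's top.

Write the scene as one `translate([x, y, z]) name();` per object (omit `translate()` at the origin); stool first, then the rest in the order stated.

stool();
translate([62, 7, 427]) spool();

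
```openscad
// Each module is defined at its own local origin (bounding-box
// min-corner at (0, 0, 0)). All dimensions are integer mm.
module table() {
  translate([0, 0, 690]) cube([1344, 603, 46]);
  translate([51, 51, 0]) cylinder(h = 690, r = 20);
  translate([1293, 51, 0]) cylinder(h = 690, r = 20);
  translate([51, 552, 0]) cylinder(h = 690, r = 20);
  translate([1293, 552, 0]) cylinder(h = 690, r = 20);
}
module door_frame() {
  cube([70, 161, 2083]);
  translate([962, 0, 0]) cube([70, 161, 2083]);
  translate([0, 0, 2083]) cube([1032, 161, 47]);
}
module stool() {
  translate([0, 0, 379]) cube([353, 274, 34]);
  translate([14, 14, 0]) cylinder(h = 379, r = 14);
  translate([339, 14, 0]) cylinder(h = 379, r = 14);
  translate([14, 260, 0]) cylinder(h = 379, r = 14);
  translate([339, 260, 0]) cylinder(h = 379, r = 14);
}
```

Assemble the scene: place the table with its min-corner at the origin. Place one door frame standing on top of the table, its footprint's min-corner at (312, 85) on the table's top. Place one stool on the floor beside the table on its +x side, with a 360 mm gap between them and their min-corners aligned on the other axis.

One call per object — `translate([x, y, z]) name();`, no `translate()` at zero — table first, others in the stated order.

table();
translate([312, 85, 736]) door_frame();
translate([1704, 0, 0]) stool();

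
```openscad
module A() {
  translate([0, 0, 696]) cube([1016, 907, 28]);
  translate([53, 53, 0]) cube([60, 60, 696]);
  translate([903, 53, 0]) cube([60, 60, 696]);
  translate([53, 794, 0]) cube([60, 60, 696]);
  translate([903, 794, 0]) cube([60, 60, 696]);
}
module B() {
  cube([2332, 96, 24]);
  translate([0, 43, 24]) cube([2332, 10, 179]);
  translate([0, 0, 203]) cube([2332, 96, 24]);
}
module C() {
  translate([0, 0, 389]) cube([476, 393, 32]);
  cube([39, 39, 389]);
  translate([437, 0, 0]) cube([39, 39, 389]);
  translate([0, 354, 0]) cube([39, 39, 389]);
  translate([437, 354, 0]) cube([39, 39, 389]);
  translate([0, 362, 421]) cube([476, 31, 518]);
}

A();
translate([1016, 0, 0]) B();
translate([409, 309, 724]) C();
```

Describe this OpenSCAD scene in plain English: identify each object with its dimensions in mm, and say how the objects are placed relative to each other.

A is a table: top 1016 mm (x) × 907 mm (y), 28 mm thick, upper face at z = 724 mm, on four 60×60 mm square legs, each inset 53 mm from the nearest pair of top edges, running from z = 0 to the bottom of the top.

B is an I-beam lying along x, 2332 mm long. Overall section height 227 mm. Two flanges 96 mm wide (y) and 24 mm thick, one on the floor and one at the top; a web 10 mm thick runs between them, centred on the flange width.

C is a chair. The seat is a 476×393×32 mm slab with its top at z = 421 mm, on four 39×39 mm corner legs (flush with the seat edges, standing on z = 0). A flat backrest 31 mm thick, 518 mm tall, spans the full seat width and rises from the seat top along its +y edge, rear face flush with the rear of the seat.

The I-beam is against the table's +x side, with their −y faces flush. The chair is on top of the table.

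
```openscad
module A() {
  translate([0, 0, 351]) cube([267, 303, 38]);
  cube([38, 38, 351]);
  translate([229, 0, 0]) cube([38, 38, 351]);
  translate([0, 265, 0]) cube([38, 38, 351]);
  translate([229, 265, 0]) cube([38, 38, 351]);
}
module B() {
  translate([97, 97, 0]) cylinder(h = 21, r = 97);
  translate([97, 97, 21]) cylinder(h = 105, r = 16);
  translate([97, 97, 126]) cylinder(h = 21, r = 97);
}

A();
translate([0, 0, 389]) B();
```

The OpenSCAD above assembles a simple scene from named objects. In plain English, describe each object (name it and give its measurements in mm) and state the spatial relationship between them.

A is a simple wooden stool: a rectangular seat 267 mm (x) by 303 mm (y), 38 mm thick, top face at z = 389 mm, on four square legs, each 38×38 mm in cross-section. The legs rest on z = 0, each flush with a corner of the seat.

B is a spool: two coaxial disc flanges of radius 97 mm and thickness 21 mm, joined by a core cylinder of radius 16 mm and height 105 mm. The lower flange rests on z = 0 and the three cylinders share a vertical axis.

The spool is on top of the stool.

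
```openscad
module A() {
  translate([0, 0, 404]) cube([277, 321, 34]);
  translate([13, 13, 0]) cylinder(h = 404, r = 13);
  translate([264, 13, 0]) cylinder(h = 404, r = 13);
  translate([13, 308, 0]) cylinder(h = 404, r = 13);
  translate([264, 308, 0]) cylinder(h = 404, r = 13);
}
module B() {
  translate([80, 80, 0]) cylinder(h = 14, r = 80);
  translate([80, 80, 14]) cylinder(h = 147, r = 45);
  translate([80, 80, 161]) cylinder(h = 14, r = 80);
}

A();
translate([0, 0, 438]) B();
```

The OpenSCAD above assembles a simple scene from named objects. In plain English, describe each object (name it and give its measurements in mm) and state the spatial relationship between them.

A is a simple wooden stool: a rectangular seat 277 mm (x) by 321 mm (y), 34 mm thick, top face at z = 438 mm, on four round legs, each 26 mm in diameter. The legs rest on z = 0, each leg's axis is inset half a diameter from the nearest pair of seat edges (so the leg's bounding box is flush with the corner).

B is a spool: two coaxial disc flanges of radius 80 mm and thickness 14 mm, joined by a core cylinder of radius 45 mm and height 147 mm. The lower flange rests on z = 0 and the three cylinders share a vertical axis.

The spool is on top of the stool.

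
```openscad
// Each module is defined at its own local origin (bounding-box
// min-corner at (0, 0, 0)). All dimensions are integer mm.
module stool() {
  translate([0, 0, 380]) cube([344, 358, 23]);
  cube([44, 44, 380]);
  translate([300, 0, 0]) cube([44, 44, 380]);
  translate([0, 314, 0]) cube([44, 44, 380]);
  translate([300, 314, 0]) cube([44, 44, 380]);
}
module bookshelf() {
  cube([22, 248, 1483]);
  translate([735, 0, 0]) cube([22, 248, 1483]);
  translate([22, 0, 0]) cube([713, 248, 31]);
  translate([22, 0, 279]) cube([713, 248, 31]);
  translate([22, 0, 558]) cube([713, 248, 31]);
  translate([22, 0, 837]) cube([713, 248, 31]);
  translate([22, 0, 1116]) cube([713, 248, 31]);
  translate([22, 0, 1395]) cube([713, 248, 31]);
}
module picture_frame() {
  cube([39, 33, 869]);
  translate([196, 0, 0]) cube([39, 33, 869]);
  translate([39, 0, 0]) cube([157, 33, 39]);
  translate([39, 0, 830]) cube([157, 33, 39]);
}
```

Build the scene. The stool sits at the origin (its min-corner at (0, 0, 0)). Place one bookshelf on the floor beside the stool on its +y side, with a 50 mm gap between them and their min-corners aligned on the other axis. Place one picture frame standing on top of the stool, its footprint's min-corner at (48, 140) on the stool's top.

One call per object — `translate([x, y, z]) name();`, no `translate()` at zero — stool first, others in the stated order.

stool();
translate([0, 408, 0]) bookshelf();
translate([48, 140, 403]) picture_frame();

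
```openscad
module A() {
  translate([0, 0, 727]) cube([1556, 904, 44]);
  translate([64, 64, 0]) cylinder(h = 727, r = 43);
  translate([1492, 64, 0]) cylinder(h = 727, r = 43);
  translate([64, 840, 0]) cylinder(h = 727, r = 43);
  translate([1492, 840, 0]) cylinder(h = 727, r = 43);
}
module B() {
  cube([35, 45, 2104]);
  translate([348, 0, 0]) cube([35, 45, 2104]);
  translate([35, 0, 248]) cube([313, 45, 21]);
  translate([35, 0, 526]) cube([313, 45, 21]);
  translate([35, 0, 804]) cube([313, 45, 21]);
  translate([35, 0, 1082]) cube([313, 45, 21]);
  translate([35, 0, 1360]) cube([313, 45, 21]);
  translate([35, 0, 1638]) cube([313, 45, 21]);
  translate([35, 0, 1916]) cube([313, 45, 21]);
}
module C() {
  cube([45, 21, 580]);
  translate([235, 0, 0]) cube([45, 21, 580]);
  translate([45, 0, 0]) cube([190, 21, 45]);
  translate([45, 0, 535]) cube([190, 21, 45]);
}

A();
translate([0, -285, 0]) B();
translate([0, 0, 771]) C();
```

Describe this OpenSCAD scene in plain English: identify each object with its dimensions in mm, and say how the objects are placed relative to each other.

A is a table with a 1556×904 mm rectangular top, 44 mm thick, top surface at z = 771 mm, supported by four round legs of 86 mm diameter, each leg's bounding box inset 21 mm from the nearest pair of top edges, running from the floor.

B is a straight ladder. Two 35×45 mm vertical rails, 2104 mm tall, stand 383 mm apart (outside-to-outside) with their front faces coplanar on the −y side. 7 rungs, each 45 mm deep and 21 mm tall, span between the inner faces of the rails, front faces flush with the rails. The lowest rung's underside is at z = 248 mm and rungs are spaced 278 mm apart (underside to underside).

C is a picture frame with a 190×490 mm rectangular opening (x by z) and a uniform 45 mm border on every side. Frame depth is 21 mm along y. It is built from two vertical stiles running the full outside height and two horizontal rails spanning the gap between the stiles.

The ladder is on the floor beside the table on its −y side. The picture frame is on top of the table.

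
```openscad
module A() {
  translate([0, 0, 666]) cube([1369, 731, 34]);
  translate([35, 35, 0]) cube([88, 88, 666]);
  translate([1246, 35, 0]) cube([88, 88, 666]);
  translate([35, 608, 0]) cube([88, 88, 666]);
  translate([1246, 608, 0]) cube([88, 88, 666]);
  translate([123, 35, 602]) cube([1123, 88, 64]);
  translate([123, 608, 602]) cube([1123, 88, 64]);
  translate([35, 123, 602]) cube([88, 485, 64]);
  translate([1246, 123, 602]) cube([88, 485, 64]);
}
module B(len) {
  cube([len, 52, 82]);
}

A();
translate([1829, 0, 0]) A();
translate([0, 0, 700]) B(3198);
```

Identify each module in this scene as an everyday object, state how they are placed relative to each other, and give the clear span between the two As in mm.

A is a table. B is a beam. A beam spans the tops of two tables. The clear span between the two tables is 460 mm.

Second table starts at x = 1829; first ends at x = 1369; clear span = 1829 − 1369 = 460 mm.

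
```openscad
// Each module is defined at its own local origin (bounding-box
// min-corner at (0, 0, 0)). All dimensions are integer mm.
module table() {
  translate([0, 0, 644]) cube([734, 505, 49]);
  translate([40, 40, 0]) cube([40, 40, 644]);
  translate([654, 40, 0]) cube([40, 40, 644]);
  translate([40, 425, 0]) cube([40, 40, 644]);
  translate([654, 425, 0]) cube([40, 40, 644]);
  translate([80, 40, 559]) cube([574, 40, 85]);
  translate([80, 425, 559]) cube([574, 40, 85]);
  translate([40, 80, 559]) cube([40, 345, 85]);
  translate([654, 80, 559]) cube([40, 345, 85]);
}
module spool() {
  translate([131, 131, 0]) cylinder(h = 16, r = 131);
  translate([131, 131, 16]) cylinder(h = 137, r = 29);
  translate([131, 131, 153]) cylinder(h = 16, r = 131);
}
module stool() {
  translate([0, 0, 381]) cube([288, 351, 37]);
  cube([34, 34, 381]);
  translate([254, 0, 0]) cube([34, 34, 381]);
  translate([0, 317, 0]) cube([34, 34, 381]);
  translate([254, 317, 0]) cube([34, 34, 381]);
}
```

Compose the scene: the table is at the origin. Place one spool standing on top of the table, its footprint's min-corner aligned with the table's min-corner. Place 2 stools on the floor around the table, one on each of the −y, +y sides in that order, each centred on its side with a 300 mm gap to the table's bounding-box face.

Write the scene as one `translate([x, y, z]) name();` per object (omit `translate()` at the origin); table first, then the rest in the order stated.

table();
translate([0, 0, 693]) spool();
translate([223, -651, 0]) stool();
translate([223, 805, 0]) stool();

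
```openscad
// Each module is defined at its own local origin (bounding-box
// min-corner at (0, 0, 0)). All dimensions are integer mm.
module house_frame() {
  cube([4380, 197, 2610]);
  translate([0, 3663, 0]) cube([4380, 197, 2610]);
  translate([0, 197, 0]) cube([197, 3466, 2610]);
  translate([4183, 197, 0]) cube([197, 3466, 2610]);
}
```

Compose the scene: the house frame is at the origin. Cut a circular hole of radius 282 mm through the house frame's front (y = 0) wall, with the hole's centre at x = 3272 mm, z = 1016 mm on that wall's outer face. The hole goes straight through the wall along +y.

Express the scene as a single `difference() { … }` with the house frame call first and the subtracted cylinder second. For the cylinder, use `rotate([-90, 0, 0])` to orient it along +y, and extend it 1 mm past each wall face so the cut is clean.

difference() {
  house_frame();
  translate([3272, -1, 1016]) rotate([-90, 0, 0]) cylinder(h = 199, r = 282);
}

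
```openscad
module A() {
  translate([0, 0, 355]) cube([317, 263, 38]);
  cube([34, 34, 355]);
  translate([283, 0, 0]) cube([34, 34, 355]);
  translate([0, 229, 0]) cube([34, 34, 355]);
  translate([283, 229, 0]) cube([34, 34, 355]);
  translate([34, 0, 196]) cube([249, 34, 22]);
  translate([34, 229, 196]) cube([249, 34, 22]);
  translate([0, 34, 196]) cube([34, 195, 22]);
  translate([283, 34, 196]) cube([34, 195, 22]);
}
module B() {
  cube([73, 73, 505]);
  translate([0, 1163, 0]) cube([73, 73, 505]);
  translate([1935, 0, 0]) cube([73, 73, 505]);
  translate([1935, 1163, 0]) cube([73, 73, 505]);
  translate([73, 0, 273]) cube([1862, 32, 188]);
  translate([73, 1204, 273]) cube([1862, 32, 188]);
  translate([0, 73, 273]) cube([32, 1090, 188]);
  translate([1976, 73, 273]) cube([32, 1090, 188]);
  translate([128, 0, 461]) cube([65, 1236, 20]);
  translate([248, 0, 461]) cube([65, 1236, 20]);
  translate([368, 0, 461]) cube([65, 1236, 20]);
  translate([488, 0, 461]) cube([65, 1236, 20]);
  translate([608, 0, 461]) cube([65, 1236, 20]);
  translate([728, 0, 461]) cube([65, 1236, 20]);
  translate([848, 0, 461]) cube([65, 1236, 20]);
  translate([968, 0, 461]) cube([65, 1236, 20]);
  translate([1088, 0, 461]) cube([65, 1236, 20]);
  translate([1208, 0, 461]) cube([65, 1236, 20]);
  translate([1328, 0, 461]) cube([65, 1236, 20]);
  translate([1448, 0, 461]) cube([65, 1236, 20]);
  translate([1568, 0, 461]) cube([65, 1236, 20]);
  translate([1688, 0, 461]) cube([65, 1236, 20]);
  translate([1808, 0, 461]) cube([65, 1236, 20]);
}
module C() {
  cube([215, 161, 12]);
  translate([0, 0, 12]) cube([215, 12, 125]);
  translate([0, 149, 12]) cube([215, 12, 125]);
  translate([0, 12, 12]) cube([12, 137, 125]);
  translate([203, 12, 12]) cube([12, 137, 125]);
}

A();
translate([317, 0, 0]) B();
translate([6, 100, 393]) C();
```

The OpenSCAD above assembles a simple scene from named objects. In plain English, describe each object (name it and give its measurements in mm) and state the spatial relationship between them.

A is a simple wooden stool: a rectangular seat 317 mm (x) by 263 mm (y), 38 mm thick, top face at z = 393 mm, on four square legs, each 34×34 mm in cross-section. The legs rest on z = 0, each flush with a corner of the seat. Four stretchers, 34 mm wide and 22 mm tall, connect adjacent legs with their undersides at z = 196 mm, each running between the inner faces of the legs it joins and aligned with the legs' outer faces on the other axis.

B is a bed frame 2008 mm long (x) by 1236 mm wide (y). Four 73×73 mm corner posts, 505 mm tall, at the corners of the footprint. Four rails of 32 mm thickness and 188 mm height run between adjacent posts with their undersides at z = 273 mm, their outer faces flush with the outside of the frame (the two x-running rails run between the posts' inner faces; the two y-running rails run between the posts' inner faces). 15 slats, each 65 mm wide (x) and 20 mm thick, lie across the top of the two x-running rails, running the full 1236 mm width of the frame in y; the slats are evenly spaced along x between the inner faces of the end posts with equal gaps (rounded down to the nearest mm) at the −x end and between each pair — any rounding remainder accumulates at the +x end.

C is an open-topped rectangular box: outside dimensions 215×161×137 mm, with a uniform wall and base thickness of 12 mm. The base is a full 215×161 slab on the floor; four walls sit on top of the base. The front and back walls (the −y and +y sides) span the full width; the two side walls fit between them.

The bed frame is against the stool's +x side, with their −y faces flush. The open box is on top of the stool.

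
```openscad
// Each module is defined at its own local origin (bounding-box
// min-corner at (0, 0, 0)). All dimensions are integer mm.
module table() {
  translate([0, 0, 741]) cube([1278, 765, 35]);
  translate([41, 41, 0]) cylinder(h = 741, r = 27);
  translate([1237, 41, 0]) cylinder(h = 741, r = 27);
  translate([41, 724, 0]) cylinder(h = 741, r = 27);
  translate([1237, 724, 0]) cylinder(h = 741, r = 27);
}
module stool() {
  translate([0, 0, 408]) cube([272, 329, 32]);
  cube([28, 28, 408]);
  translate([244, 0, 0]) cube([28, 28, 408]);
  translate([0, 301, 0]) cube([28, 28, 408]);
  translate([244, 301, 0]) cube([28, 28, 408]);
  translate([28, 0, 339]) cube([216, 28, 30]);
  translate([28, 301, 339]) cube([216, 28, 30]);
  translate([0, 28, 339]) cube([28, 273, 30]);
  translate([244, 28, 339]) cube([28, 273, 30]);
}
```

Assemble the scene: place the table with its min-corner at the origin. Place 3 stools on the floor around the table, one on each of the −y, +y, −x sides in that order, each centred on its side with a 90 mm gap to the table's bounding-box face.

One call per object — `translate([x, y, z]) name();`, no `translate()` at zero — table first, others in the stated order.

table();
translate([503, -419, 0]) stool();
translate([503, 855, 0]) stool();
translate([-362, 218, 0]) stool();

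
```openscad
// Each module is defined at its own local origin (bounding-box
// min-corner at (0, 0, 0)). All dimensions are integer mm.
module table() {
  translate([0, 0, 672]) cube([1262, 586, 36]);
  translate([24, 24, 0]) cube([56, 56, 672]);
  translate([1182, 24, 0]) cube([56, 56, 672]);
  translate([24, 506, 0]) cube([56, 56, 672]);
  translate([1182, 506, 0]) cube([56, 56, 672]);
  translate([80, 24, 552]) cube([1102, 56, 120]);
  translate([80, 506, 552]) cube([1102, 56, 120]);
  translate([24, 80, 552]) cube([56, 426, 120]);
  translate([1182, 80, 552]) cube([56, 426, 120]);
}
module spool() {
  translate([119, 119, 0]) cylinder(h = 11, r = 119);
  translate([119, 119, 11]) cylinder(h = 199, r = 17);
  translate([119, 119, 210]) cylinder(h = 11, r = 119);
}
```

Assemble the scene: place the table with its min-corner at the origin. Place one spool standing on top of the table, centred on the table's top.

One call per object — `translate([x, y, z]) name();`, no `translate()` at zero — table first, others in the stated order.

table();
translate([512, 174, 708]) spool();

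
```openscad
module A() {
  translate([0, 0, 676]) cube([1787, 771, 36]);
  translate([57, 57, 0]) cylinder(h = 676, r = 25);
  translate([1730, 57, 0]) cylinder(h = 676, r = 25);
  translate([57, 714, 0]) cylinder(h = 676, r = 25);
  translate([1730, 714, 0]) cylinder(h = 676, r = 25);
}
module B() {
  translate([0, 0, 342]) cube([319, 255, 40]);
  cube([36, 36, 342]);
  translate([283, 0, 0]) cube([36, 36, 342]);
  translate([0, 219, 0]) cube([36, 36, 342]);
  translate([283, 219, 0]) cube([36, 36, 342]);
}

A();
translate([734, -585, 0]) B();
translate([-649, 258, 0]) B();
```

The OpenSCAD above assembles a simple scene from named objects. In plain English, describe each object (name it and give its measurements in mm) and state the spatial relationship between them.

A is a rectangular dining table. The top is 1787×771×36 mm with its upper surface at z = 712 mm. It stands on four round legs of 50 mm diameter, each leg's bounding box inset 32 mm from the nearest pair of top edges, running from the floor to the underside of the top.

B is a four-legged stool. The seat is a 319×255×40 mm slab whose top surface is at z = 382 mm; four square legs, each 36×36 mm in cross-section, run from the floor (z = 0) to the underside of the seat, each flush with a corner of the seat.

Two stools sit around the table at the −y, −x sides.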